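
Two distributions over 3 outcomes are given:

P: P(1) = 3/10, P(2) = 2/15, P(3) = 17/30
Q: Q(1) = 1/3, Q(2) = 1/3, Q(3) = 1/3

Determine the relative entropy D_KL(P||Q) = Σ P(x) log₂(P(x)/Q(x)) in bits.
0.2119 bits

D_KL(P||Q) = Σ P(x) log₂(P(x)/Q(x))

Computing term by term:
  P(1)·log₂(P(1)/Q(1)) = (3/10)·log₂((3/10)/(1/3)) = -0.04560
  P(2)·log₂(P(2)/Q(2)) = (2/15)·log₂((2/15)/(1/3)) = -0.17626
  P(3)·log₂(P(3)/Q(3)) = (17/30)·log₂((17/30)/(1/3)) = 0.43380

D_KL(P||Q) = -0.04560 - 0.17626 + 0.43380 = 0.21194 ≈ 0.2119 bits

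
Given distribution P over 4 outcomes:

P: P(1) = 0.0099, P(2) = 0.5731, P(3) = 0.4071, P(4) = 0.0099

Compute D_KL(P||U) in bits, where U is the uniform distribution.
0.8801 bits

U(i) = 1/4 for all i

D_KL(P||U) = Σ P(x) log₂(P(x) / (1/4))
           = Σ P(x) log₂(P(x)) + log₂(4)
           = log₂(4) - H(P)

H(P) = -Σ P(x) log₂(P(x)):
  -P(1)·log₂(P(1)) = -(0.0099)·log₂(0.0099) = 0.06592
  -P(2)·log₂(P(2)) = -(0.5731)·log₂(0.5731) = 0.46028
  -P(3)·log₂(P(3)) = -(0.4071)·log₂(0.4071) = 0.52782
  -P(4)·log₂(P(4)) = -(0.0099)·log₂(0.0099) = 0.06592
H(P) = 0.06592 + 0.46028 + 0.52782 + 0.06592 = 1.11994 bits

log₂(4) = 2.00000 bits

D_KL(P||U) = 2.00000 - 1.11994 = 0.88006 ≈ 0.8801 bits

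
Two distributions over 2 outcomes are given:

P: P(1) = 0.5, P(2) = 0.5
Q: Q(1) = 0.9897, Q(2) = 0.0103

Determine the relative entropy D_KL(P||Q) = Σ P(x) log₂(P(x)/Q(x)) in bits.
2.3081 bits

D_KL(P||Q) = Σ P(x) log₂(P(x)/Q(x))

Computing term by term:
  P(1)·log₂(P(1)/Q(1)) = 0.5·log₂(0.5/0.9897) = -0.49253
  P(2)·log₂(P(2)/Q(2)) = 0.5·log₂(0.5/0.0103) = 2.80061

D_KL(P||Q) = -0.49253 + 2.80061 = 2.30808 ≈ 2.3081 bits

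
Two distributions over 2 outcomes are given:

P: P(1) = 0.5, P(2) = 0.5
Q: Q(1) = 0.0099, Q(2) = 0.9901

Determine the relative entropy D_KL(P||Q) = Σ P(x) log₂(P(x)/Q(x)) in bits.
2.3364 bits

D_KL(P||Q) = Σ P(x) log₂(P(x)/Q(x))

Computing term by term:
  P(1)·log₂(P(1)/Q(1)) = 0.5·log₂(0.5/0.0099) = 2.82918
  P(2)·log₂(P(2)/Q(2)) = 0.5·log₂(0.5/0.9901) = -0.49282

D_KL(P||Q) = 2.82918 - 0.49282 = 2.33636 ≈ 2.3364 bits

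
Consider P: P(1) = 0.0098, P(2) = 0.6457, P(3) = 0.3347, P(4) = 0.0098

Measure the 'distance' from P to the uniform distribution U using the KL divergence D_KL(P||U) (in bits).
0.9332 bits

U(i) = 1/4 for all i

D_KL(P||U) = Σ P(x) log₂(P(x) / (1/4))
           = Σ P(x) log₂(P(x)) + log₂(4)
           = log₂(4) - H(P)

H(P) = -Σ P(x) log₂(P(x)):
  -P(1)·log₂(P(1)) = -(0.0098)·log₂(0.0098) = 0.06540
  -P(2)·log₂(P(2)) = -(0.6457)·log₂(0.6457) = 0.40748
  -P(3)·log₂(P(3)) = -(0.3347)·log₂(0.3347) = 0.52851
  -P(4)·log₂(P(4)) = -(0.0098)·log₂(0.0098) = 0.06540
H(P) = 0.06540 + 0.40748 + 0.52851 + 0.06540 = 1.06679 bits

log₂(4) = 2.00000 bits

D_KL(P||U) = 2.00000 - 1.06679 = 0.93321 ≈ 0.9332 bits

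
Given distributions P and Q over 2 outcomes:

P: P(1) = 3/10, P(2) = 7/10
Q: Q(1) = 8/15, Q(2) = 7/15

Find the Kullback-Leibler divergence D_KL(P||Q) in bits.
0.1605 bits

D_KL(P||Q) = Σ P(x) log₂(P(x)/Q(x))

Computing term by term:
  P(1)·log₂(P(1)/Q(1)) = (3/10)·log₂((3/10)/(8/15)) = -0.24902
  P(2)·log₂(P(2)/Q(2)) = (7/10)·log₂((7/10)/(7/15)) = 0.40947

D_KL(P||Q) = -0.24902 + 0.40947 = 0.16045 ≈ 0.1605 bits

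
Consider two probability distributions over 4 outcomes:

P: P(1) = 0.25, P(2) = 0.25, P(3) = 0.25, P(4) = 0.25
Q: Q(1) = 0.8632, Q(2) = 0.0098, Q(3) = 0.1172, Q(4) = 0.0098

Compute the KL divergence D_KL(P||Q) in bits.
2.1628 bits

D_KL(P||Q) = Σ P(x) log₂(P(x)/Q(x))

Computing term by term:
  P(1)·log₂(P(1)/Q(1)) = 0.25·log₂(0.25/0.8632) = -0.44694
  P(2)·log₂(P(2)/Q(2)) = 0.25·log₂(0.25/0.0098) = 1.16825
  P(3)·log₂(P(3)/Q(3)) = 0.25·log₂(0.25/0.1172) = 0.27324
  P(4)·log₂(P(4)/Q(4)) = 0.25·log₂(0.25/0.0098) = 1.16825

D_KL(P||Q) = -0.44694 + 1.16825 + 0.27324 + 1.16825 = 2.16280 ≈ 2.1628 bits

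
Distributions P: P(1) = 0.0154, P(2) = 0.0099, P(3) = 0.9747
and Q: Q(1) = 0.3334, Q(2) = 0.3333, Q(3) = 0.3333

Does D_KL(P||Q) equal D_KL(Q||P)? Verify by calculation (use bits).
D_KL(P||Q) = 1.3904 bits, D_KL(Q||P) = 2.6540 bits. No — D_KL(P||Q) ≠ D_KL(Q||P) for this pair.

D_KL(P||Q) = Σ P(x) log₂(P(x)/Q(x))

Computing term by term:
  P(1)·log₂(P(1)/Q(1)) = 0.0154·log₂(0.0154/0.3334) = -0.06832
  P(2)·log₂(P(2)/Q(2)) = 0.0099·log₂(0.0099/0.3333) = -0.05023
  P(3)·log₂(P(3)/Q(3)) = 0.9747·log₂(0.9747/0.3333) = 1.50897

D_KL(P||Q) = -0.06832 - 0.05023 + 1.50897 = 1.39042 ≈ 1.3904 bits

D_KL(Q||P) = Σ Q(x) log₂(Q(x)/P(x))

Computing term by term:
  Q(1)·log₂(Q(1)/P(1)) = 0.3334·log₂(0.3334/0.0154) = 1.47905
  Q(2)·log₂(Q(2)/P(2)) = 0.3333·log₂(0.3333/0.0099) = 1.69091
  Q(3)·log₂(Q(3)/P(3)) = 0.3333·log₂(0.3333/0.9747) = -0.51599

D_KL(Q||P) = 1.47905 + 1.69091 - 0.51599 = 2.65397 ≈ 2.6540 bits

These are NOT equal (difference: 1.2636 bits). KL divergence is asymmetric: D_KL(P||Q) ≠ D_KL(Q||P) in general.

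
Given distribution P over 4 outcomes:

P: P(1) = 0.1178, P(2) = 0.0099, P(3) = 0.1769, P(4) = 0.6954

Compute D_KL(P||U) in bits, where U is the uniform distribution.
0.7641 bits

U(i) = 1/4 for all i

D_KL(P||U) = Σ P(x) log₂(P(x) / (1/4))
           = Σ P(x) log₂(P(x)) + log₂(4)
           = log₂(4) - H(P)

H(P) = -Σ P(x) log₂(P(x)):
  -P(1)·log₂(P(1)) = -(0.1178)·log₂(0.1178) = 0.36348
  -P(2)·log₂(P(2)) = -(0.0099)·log₂(0.0099) = 0.06592
  -P(3)·log₂(P(3)) = -(0.1769)·log₂(0.1769) = 0.44207
  -P(4)·log₂(P(4)) = -(0.6954)·log₂(0.6954) = 0.36445
H(P) = 0.36348 + 0.06592 + 0.44207 + 0.36445 = 1.23592 bits

log₂(4) = 2.00000 bits

D_KL(P||U) = 2.00000 - 1.23592 = 0.76408 ≈ 0.7641 bits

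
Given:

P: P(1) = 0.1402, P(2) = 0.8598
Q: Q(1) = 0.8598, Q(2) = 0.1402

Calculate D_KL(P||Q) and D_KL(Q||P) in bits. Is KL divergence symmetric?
D_KL(P||Q) = 1.8828 bits, D_KL(Q||P) = 1.8828 bits. The two values coincide for this particular pair, but no — KL divergence is not symmetric in general.

D_KL(P||Q) = Σ P(x) log₂(P(x)/Q(x))

Computing term by term:
  P(1)·log₂(P(1)/Q(1)) = 0.1402·log₂(0.1402/0.8598) = -0.36684
  P(2)·log₂(P(2)/Q(2)) = 0.8598·log₂(0.8598/0.1402) = 2.24968

D_KL(P||Q) = -0.36684 + 2.24968 = 1.88284 ≈ 1.8828 bits

D_KL(Q||P) = Σ Q(x) log₂(Q(x)/P(x))

Computing term by term:
  Q(1)·log₂(Q(1)/P(1)) = 0.8598·log₂(0.8598/0.1402) = 2.24968
  Q(2)·log₂(Q(2)/P(2)) = 0.1402·log₂(0.1402/0.8598) = -0.36684

D_KL(Q||P) = 2.24968 - 0.36684 = 1.88284 ≈ 1.8828 bits

These ARE equal here. Q is P with outcomes relabeled (Q(1) = P(2), Q(2) = P(1)) by a relabeling that is its own inverse, so the two sums contain exactly the same terms in a different order. This is a special case — KL divergence is not symmetric in general: D_KL(P||Q) ≠ D_KL(Q||P) for most P, Q.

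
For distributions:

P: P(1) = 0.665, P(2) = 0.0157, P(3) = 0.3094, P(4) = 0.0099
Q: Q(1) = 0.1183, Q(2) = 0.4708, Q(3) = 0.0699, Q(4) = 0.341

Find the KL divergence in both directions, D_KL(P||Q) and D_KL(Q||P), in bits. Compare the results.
D_KL(P||Q) = 2.1929 bits, D_KL(Q||P) = 3.6064 bits. D_KL(Q||P) is larger than D_KL(P||Q) by 1.4135 bits; the two directions differ.

D_KL(P||Q) = Σ P(x) log₂(P(x)/Q(x))

Computing term by term:
  P(1)·log₂(P(1)/Q(1)) = 0.665·log₂(0.665/0.1183) = 1.65645
  P(2)·log₂(P(2)/Q(2)) = 0.0157·log₂(0.0157/0.4708) = -0.07703
  P(3)·log₂(P(3)/Q(3)) = 0.3094·log₂(0.3094/0.0699) = 0.66401
  P(4)·log₂(P(4)/Q(4)) = 0.0099·log₂(0.0099/0.341) = -0.05055

D_KL(P||Q) = 1.65645 - 0.07703 + 0.66401 - 0.05055 = 2.19288 ≈ 2.1929 bits

D_KL(Q||P) = Σ Q(x) log₂(Q(x)/P(x))

Computing term by term:
  Q(1)·log₂(Q(1)/P(1)) = 0.1183·log₂(0.1183/0.665) = -0.29467
  Q(2)·log₂(Q(2)/P(2)) = 0.4708·log₂(0.4708/0.0157) = 2.30988
  Q(3)·log₂(Q(3)/P(3)) = 0.0699·log₂(0.0699/0.3094) = -0.15001
  Q(4)·log₂(Q(4)/P(4)) = 0.341·log₂(0.341/0.0099) = 1.74121

D_KL(Q||P) = -0.29467 + 2.30988 - 0.15001 + 1.74121 = 3.60641 ≈ 3.6064 bits

These are NOT equal (difference: 1.4135 bits). KL divergence is asymmetric: D_KL(P||Q) ≠ D_KL(Q||P) in general.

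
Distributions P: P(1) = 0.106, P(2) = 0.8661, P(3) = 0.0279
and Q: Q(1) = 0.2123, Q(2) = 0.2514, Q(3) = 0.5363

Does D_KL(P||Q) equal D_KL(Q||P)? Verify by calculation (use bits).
D_KL(P||Q) = 1.3204 bits, D_KL(Q||P) = 2.0513 bits. No — D_KL(P||Q) ≠ D_KL(Q||P) for this pair.

D_KL(P||Q) = Σ P(x) log₂(P(x)/Q(x))

Computing term by term:
  P(1)·log₂(P(1)/Q(1)) = 0.106·log₂(0.106/0.2123) = -0.10622
  P(2)·log₂(P(2)/Q(2)) = 0.8661·log₂(0.8661/0.2514) = 1.54560
  P(3)·log₂(P(3)/Q(3)) = 0.0279·log₂(0.0279/0.5363) = -0.11899

D_KL(P||Q) = -0.10622 + 1.54560 - 0.11899 = 1.32039 ≈ 1.3204 bits

D_KL(Q||P) = Σ Q(x) log₂(Q(x)/P(x))

Computing term by term:
  Q(1)·log₂(Q(1)/P(1)) = 0.2123·log₂(0.2123/0.106) = 0.21273
  Q(2)·log₂(Q(2)/P(2)) = 0.2514·log₂(0.2514/0.8661) = -0.44864
  Q(3)·log₂(Q(3)/P(3)) = 0.5363·log₂(0.5363/0.0279) = 2.28716

D_KL(Q||P) = 0.21273 - 0.44864 + 2.28716 = 2.05125 ≈ 2.0513 bits

These are NOT equal (difference: 0.7309 bits). KL divergence is asymmetric: D_KL(P||Q) ≠ D_KL(Q||P) in general.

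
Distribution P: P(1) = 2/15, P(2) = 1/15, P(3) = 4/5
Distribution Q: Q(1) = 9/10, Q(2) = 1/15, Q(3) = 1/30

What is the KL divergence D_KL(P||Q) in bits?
3.3007 bits

D_KL(P||Q) = Σ P(x) log₂(P(x)/Q(x))

Computing term by term:
  P(1)·log₂(P(1)/Q(1)) = (2/15)·log₂((2/15)/(9/10)) = -0.36732
  P(2)·log₂(P(2)/Q(2)) = (1/15)·log₂((1/15)/(1/15)) = 0.00000
  P(3)·log₂(P(3)/Q(3)) = (4/5)·log₂((4/5)/(1/30)) = 3.66797

D_KL(P||Q) = -0.36732 + 0.00000 + 3.66797 = 3.30065 ≈ 3.3007 bits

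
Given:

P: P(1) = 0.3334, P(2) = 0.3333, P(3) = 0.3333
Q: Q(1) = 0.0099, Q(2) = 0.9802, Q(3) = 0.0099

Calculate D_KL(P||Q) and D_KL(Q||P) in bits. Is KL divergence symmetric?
D_KL(P||Q) = 2.8638 bits, D_KL(Q||P) = 1.4250 bits. No, KL divergence is not symmetric.

D_KL(P||Q) = Σ P(x) log₂(P(x)/Q(x))

Computing term by term:
  P(1)·log₂(P(1)/Q(1)) = 0.3334·log₂(0.3334/0.0099) = 1.69157
  P(2)·log₂(P(2)/Q(2)) = 0.3333·log₂(0.3333/0.9802) = -0.51870
  P(3)·log₂(P(3)/Q(3)) = 0.3333·log₂(0.3333/0.0099) = 1.69091

D_KL(P||Q) = 1.69157 - 0.51870 + 1.69091 = 2.86378 ≈ 2.8638 bits

D_KL(Q||P) = Σ Q(x) log₂(Q(x)/P(x))

Computing term by term:
  Q(1)·log₂(Q(1)/P(1)) = 0.0099·log₂(0.0099/0.3334) = -0.05023
  Q(2)·log₂(Q(2)/P(2)) = 0.9802·log₂(0.9802/0.3333) = 1.52544
  Q(3)·log₂(Q(3)/P(3)) = 0.0099·log₂(0.0099/0.3333) = -0.05023

D_KL(Q||P) = -0.05023 + 1.52544 - 0.05023 = 1.42498 ≈ 1.4250 bits

These are NOT equal (difference: 1.4388 bits). KL divergence is asymmetric: D_KL(P||Q) ≠ D_KL(Q||P) in general.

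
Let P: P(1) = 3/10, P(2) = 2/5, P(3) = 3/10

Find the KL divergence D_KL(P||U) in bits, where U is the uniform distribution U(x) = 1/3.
0.0140 bits

U(i) = 1/3 for all i

D_KL(P||U) = Σ P(x) log₂(P(x) / (1/3))
           = Σ P(x) log₂(P(x)) + log₂(3)
           = log₂(3) - H(P)

H(P) = -Σ P(x) log₂(P(x)):
  -P(1)·log₂(P(1)) = -(3/10)·log₂(3/10) = 0.52109
  -P(2)·log₂(P(2)) = -(2/5)·log₂(2/5) = 0.52877
  -P(3)·log₂(P(3)) = -(3/10)·log₂(3/10) = 0.52109
H(P) = 0.52109 + 0.52877 + 0.52109 = 1.57095 bits

log₂(3) = 1.58496 bits

D_KL(P||U) = 1.58496 - 1.57095 = 0.01401 ≈ 0.0140 bits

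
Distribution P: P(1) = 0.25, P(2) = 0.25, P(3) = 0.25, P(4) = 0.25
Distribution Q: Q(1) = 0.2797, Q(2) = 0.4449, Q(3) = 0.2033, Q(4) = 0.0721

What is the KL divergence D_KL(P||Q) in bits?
0.2747 bits

D_KL(P||Q) = Σ P(x) log₂(P(x)/Q(x))

Computing term by term:
  P(1)·log₂(P(1)/Q(1)) = 0.25·log₂(0.25/0.2797) = -0.04049
  P(2)·log₂(P(2)/Q(2)) = 0.25·log₂(0.25/0.4449) = -0.20789
  P(3)·log₂(P(3)/Q(3)) = 0.25·log₂(0.25/0.2033) = 0.07458
  P(4)·log₂(P(4)/Q(4)) = 0.25·log₂(0.25/0.0721) = 0.44846

D_KL(P||Q) = -0.04049 - 0.20789 + 0.07458 + 0.44846 = 0.27466 ≈ 0.2747 bits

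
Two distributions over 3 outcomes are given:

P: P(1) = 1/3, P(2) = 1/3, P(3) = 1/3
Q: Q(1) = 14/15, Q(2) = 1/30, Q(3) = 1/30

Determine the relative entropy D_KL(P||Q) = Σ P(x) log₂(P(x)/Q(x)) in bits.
1.7195 bits

D_KL(P||Q) = Σ P(x) log₂(P(x)/Q(x))

Computing term by term:
  P(1)·log₂(P(1)/Q(1)) = (1/3)·log₂((1/3)/(14/15)) = -0.49514
  P(2)·log₂(P(2)/Q(2)) = (1/3)·log₂((1/3)/(1/30)) = 1.10731
  P(3)·log₂(P(3)/Q(3)) = (1/3)·log₂((1/3)/(1/30)) = 1.10731

D_KL(P||Q) = -0.49514 + 1.10731 + 1.10731 = 1.71948 ≈ 1.7195 bits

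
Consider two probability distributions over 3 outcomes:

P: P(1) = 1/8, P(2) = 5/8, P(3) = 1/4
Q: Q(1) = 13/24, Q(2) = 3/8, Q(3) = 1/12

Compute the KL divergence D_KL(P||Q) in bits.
0.5924 bits

D_KL(P||Q) = Σ P(x) log₂(P(x)/Q(x))

Computing term by term:
  P(1)·log₂(P(1)/Q(1)) = (1/8)·log₂((1/8)/(13/24)) = -0.26443
  P(2)·log₂(P(2)/Q(2)) = (5/8)·log₂((5/8)/(3/8)) = 0.46060
  P(3)·log₂(P(3)/Q(3)) = (1/4)·log₂((1/4)/(1/12)) = 0.39624

D_KL(P||Q) = -0.26443 + 0.46060 + 0.39624 = 0.59241 ≈ 0.5924 bits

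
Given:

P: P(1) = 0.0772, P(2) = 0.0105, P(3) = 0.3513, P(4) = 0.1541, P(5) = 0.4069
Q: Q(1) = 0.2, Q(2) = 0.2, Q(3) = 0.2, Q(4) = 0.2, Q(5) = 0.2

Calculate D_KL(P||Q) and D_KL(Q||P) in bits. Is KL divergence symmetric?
D_KL(P||Q) = 0.4938 bits, D_KL(Q||P) = 0.8327 bits. No, KL divergence is not symmetric.

D_KL(P||Q) = Σ P(x) log₂(P(x)/Q(x))

Computing term by term:
  P(1)·log₂(P(1)/Q(1)) = 0.0772·log₂(0.0772/0.2) = -0.10602
  P(2)·log₂(P(2)/Q(2)) = 0.0105·log₂(0.0105/0.2) = -0.04464
  P(3)·log₂(P(3)/Q(3)) = 0.3513·log₂(0.3513/0.2) = 0.28550
  P(4)·log₂(P(4)/Q(4)) = 0.1541·log₂(0.1541/0.2) = -0.05796
  P(5)·log₂(P(5)/Q(5)) = 0.4069·log₂(0.4069/0.2) = 0.41694

D_KL(P||Q) = -0.10602 - 0.04464 + 0.28550 - 0.05796 + 0.41694 = 0.49382 ≈ 0.4938 bits

D_KL(Q||P) = Σ Q(x) log₂(Q(x)/P(x))

Computing term by term:
  Q(1)·log₂(Q(1)/P(1)) = 0.2·log₂(0.2/0.0772) = 0.27467
  Q(2)·log₂(Q(2)/P(2)) = 0.2·log₂(0.2/0.0105) = 0.85031
  Q(3)·log₂(Q(3)/P(3)) = 0.2·log₂(0.2/0.3513) = -0.16254
  Q(4)·log₂(Q(4)/P(4)) = 0.2·log₂(0.2/0.1541) = 0.07523
  Q(5)·log₂(Q(5)/P(5)) = 0.2·log₂(0.2/0.4069) = -0.20493

D_KL(Q||P) = 0.27467 + 0.85031 - 0.16254 + 0.07523 - 0.20493 = 0.83274 ≈ 0.8327 bits

These are NOT equal (difference: 0.3389 bits). KL divergence is asymmetric: D_KL(P||Q) ≠ D_KL(Q||P) in general.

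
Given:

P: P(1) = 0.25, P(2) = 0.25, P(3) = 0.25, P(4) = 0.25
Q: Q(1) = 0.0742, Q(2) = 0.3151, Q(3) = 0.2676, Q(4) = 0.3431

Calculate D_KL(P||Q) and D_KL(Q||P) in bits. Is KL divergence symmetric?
D_KL(P||Q) = 0.2159 bits, D_KL(Q||P) = 0.1581 bits. No, KL divergence is not symmetric.

D_KL(P||Q) = Σ P(x) log₂(P(x)/Q(x))

Computing term by term:
  P(1)·log₂(P(1)/Q(1)) = 0.25·log₂(0.25/0.0742) = 0.43811
  P(2)·log₂(P(2)/Q(2)) = 0.25·log₂(0.25/0.3151) = -0.08347
  P(3)·log₂(P(3)/Q(3)) = 0.25·log₂(0.25/0.2676) = -0.02454
  P(4)·log₂(P(4)/Q(4)) = 0.25·log₂(0.25/0.3431) = -0.11418

D_KL(P||Q) = 0.43811 - 0.08347 - 0.02454 - 0.11418 = 0.21592 ≈ 0.2159 bits

D_KL(Q||P) = Σ Q(x) log₂(Q(x)/P(x))

Computing term by term:
  Q(1)·log₂(Q(1)/P(1)) = 0.0742·log₂(0.0742/0.25) = -0.13003
  Q(2)·log₂(Q(2)/P(2)) = 0.3151·log₂(0.3151/0.25) = 0.10521
  Q(3)·log₂(Q(3)/P(3)) = 0.2676·log₂(0.2676/0.25) = 0.02626
  Q(4)·log₂(Q(4)/P(4)) = 0.3431·log₂(0.3431/0.25) = 0.15669

D_KL(Q||P) = -0.13003 + 0.10521 + 0.02626 + 0.15669 = 0.15813 ≈ 0.1581 bits

These are NOT equal (difference: 0.0578 bits). KL divergence is asymmetric: D_KL(P||Q) ≠ D_KL(Q||P) in general.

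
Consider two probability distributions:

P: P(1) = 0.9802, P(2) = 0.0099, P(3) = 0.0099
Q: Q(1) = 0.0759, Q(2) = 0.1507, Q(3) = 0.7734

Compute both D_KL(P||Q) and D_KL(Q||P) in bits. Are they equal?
D_KL(P||Q) = 3.5167 bits, D_KL(Q||P) = 5.1747 bits. No, they are not equal.

D_KL(P||Q) = Σ P(x) log₂(P(x)/Q(x))

Computing term by term:
  P(1)·log₂(P(1)/Q(1)) = 0.9802·log₂(0.9802/0.0759) = 3.61782
  P(2)·log₂(P(2)/Q(2)) = 0.0099·log₂(0.0099/0.1507) = -0.03889
  P(3)·log₂(P(3)/Q(3)) = 0.0099·log₂(0.0099/0.7734) = -0.06225

D_KL(P||Q) = 3.61782 - 0.03889 - 0.06225 = 3.51668 ≈ 3.5167 bits

D_KL(Q||P) = Σ Q(x) log₂(Q(x)/P(x))

Computing term by term:
  Q(1)·log₂(Q(1)/P(1)) = 0.0759·log₂(0.0759/0.9802) = -0.28014
  Q(2)·log₂(Q(2)/P(2)) = 0.1507·log₂(0.1507/0.0099) = 0.59197
  Q(3)·log₂(Q(3)/P(3)) = 0.7734·log₂(0.7734/0.0099) = 4.86286

D_KL(Q||P) = -0.28014 + 0.59197 + 4.86286 = 5.17469 ≈ 5.1747 bits

These are NOT equal (difference: 1.6580 bits). KL divergence is asymmetric: D_KL(P||Q) ≠ D_KL(Q||P) in general.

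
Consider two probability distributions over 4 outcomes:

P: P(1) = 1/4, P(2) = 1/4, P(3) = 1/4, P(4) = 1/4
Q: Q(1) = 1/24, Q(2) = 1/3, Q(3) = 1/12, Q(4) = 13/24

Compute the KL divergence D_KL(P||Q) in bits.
0.6599 bits

D_KL(P||Q) = Σ P(x) log₂(P(x)/Q(x))

Computing term by term:
  P(1)·log₂(P(1)/Q(1)) = (1/4)·log₂((1/4)/(1/24)) = 0.64624
  P(2)·log₂(P(2)/Q(2)) = (1/4)·log₂((1/4)/(1/3)) = -0.10376
  P(3)·log₂(P(3)/Q(3)) = (1/4)·log₂((1/4)/(1/12)) = 0.39624
  P(4)·log₂(P(4)/Q(4)) = (1/4)·log₂((1/4)/(13/24)) = -0.27887

D_KL(P||Q) = 0.64624 - 0.10376 + 0.39624 - 0.27887 = 0.65985 ≈ 0.6599 bits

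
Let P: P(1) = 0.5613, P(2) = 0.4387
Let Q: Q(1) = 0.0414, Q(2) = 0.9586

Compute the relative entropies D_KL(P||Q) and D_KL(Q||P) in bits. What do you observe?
D_KL(P||Q) = 1.6164 bits, D_KL(Q||P) = 0.9253 bits. The two directions give different values (D_KL(P||Q) exceeds D_KL(Q||P) by 0.6911 bits): KL divergence is asymmetric.

D_KL(P||Q) = Σ P(x) log₂(P(x)/Q(x))

Computing term by term:
  P(1)·log₂(P(1)/Q(1)) = 0.5613·log₂(0.5613/0.0414) = 2.11109
  P(2)·log₂(P(2)/Q(2)) = 0.4387·log₂(0.4387/0.9586) = -0.49472

D_KL(P||Q) = 2.11109 - 0.49472 = 1.61637 ≈ 1.6164 bits

D_KL(Q||P) = Σ Q(x) log₂(Q(x)/P(x))

Computing term by term:
  Q(1)·log₂(Q(1)/P(1)) = 0.0414·log₂(0.0414/0.5613) = -0.15571
  Q(2)·log₂(Q(2)/P(2)) = 0.9586·log₂(0.9586/0.4387) = 1.08101

D_KL(Q||P) = -0.15571 + 1.08101 = 0.92530 ≈ 0.9253 bits

These are NOT equal (difference: 0.6911 bits). KL divergence is asymmetric: D_KL(P||Q) ≠ D_KL(Q||P) in general.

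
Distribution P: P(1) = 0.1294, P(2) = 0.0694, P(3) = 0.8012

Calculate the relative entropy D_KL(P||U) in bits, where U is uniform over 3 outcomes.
0.6799 bits

U(i) = 1/3 for all i

D_KL(P||U) = Σ P(x) log₂(P(x) / (1/3))
           = Σ P(x) log₂(P(x)) + log₂(3)
           = log₂(3) - H(P)

H(P) = -Σ P(x) log₂(P(x)):
  -P(1)·log₂(P(1)) = -(0.1294)·log₂(0.1294) = 0.38174
  -P(2)·log₂(P(2)) = -(0.0694)·log₂(0.0694) = 0.26712
  -P(3)·log₂(P(3)) = -(0.8012)·log₂(0.8012) = 0.25620
H(P) = 0.38174 + 0.26712 + 0.25620 = 0.90506 bits

log₂(3) = 1.58496 bits

D_KL(P||U) = 1.58496 - 0.90506 = 0.67990 ≈ 0.6799 bits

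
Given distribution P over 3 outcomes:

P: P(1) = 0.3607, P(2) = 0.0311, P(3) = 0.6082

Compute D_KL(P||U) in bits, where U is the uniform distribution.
0.4623 bits

U(i) = 1/3 for all i

D_KL(P||U) = Σ P(x) log₂(P(x) / (1/3))
           = Σ P(x) log₂(P(x)) + log₂(3)
           = log₂(3) - H(P)

H(P) = -Σ P(x) log₂(P(x)):
  -P(1)·log₂(P(1)) = -(0.3607)·log₂(0.3607) = 0.53064
  -P(2)·log₂(P(2)) = -(0.0311)·log₂(0.0311) = 0.15572
  -P(3)·log₂(P(3)) = -(0.6082)·log₂(0.6082) = 0.43631
H(P) = 0.53064 + 0.15572 + 0.43631 = 1.12267 bits

log₂(3) = 1.58496 bits

D_KL(P||U) = 1.58496 - 1.12267 = 0.46229 ≈ 0.4623 bits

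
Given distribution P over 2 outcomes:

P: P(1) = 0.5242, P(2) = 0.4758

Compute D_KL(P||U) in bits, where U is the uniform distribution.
0.0017 bits

U(i) = 1/2 for all i

D_KL(P||U) = Σ P(x) log₂(P(x) / (1/2))
           = Σ P(x) log₂(P(x)) + log₂(2)
           = log₂(2) - H(P)

H(P) = -Σ P(x) log₂(P(x)):
  -P(1)·log₂(P(1)) = -(0.5242)·log₂(0.5242) = 0.48846
  -P(2)·log₂(P(2)) = -(0.4758)·log₂(0.4758) = 0.50985
H(P) = 0.48846 + 0.50985 = 0.99831 bits

log₂(2) = 1.00000 bits

D_KL(P||U) = 1.00000 - 0.99831 = 0.00169 ≈ 0.0017 bits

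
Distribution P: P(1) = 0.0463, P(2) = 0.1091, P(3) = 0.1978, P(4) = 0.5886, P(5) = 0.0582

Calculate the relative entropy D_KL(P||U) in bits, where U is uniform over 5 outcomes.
0.6167 bits

U(i) = 1/5 for all i

D_KL(P||U) = Σ P(x) log₂(P(x) / (1/5))
           = Σ P(x) log₂(P(x)) + log₂(5)
           = log₂(5) - H(P)

H(P) = -Σ P(x) log₂(P(x)):
  -P(1)·log₂(P(1)) = -(0.0463)·log₂(0.0463) = 0.20524
  -P(2)·log₂(P(2)) = -(0.1091)·log₂(0.1091) = 0.34871
  -P(3)·log₂(P(3)) = -(0.1978)·log₂(0.1978) = 0.46243
  -P(4)·log₂(P(4)) = -(0.5886)·log₂(0.5886) = 0.45007
  -P(5)·log₂(P(5)) = -(0.0582)·log₂(0.0582) = 0.23879
H(P) = 0.20524 + 0.34871 + 0.46243 + 0.45007 + 0.23879 = 1.70524 bits

log₂(5) = 2.32193 bits

D_KL(P||U) = 2.32193 - 1.70524 = 0.61669 ≈ 0.6167 bits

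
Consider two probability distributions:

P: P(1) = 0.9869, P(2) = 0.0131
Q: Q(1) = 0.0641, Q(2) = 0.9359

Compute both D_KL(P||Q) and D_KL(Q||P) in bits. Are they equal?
D_KL(P||Q) = 3.8122 bits, D_KL(Q||P) = 5.5111 bits. No, they are not equal.

D_KL(P||Q) = Σ P(x) log₂(P(x)/Q(x))

Computing term by term:
  P(1)·log₂(P(1)/Q(1)) = 0.9869·log₂(0.9869/0.0641) = 3.89283
  P(2)·log₂(P(2)/Q(2)) = 0.0131·log₂(0.0131/0.9359) = -0.08068

D_KL(P||Q) = 3.89283 - 0.08068 = 3.81215 ≈ 3.8122 bits

D_KL(Q||P) = Σ Q(x) log₂(Q(x)/P(x))

Computing term by term:
  Q(1)·log₂(Q(1)/P(1)) = 0.0641·log₂(0.0641/0.9869) = -0.25284
  Q(2)·log₂(Q(2)/P(2)) = 0.9359·log₂(0.9359/0.0131) = 5.76394

D_KL(Q||P) = -0.25284 + 5.76394 = 5.51110 ≈ 5.5111 bits

These are NOT equal (difference: 1.6989 bits). KL divergence is asymmetric: D_KL(P||Q) ≠ D_KL(Q||P) in general.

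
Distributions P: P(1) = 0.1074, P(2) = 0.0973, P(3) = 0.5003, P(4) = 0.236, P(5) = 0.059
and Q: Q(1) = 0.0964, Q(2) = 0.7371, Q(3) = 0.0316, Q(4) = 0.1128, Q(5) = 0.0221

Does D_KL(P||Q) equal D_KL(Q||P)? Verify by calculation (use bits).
D_KL(P||Q) = 2.0610 bits, D_KL(Q||P) = 1.8609 bits. No — D_KL(P||Q) ≠ D_KL(Q||P) for this pair.

D_KL(P||Q) = Σ P(x) log₂(P(x)/Q(x))

Computing term by term:
  P(1)·log₂(P(1)/Q(1)) = 0.1074·log₂(0.1074/0.0964) = 0.01674
  P(2)·log₂(P(2)/Q(2)) = 0.0973·log₂(0.0973/0.7371) = -0.28425
  P(3)·log₂(P(3)/Q(3)) = 0.5003·log₂(0.5003/0.0316) = 1.99359
  P(4)·log₂(P(4)/Q(4)) = 0.236·log₂(0.236/0.1128) = 0.25134
  P(5)·log₂(P(5)/Q(5)) = 0.059·log₂(0.059/0.0221) = 0.08358

D_KL(P||Q) = 0.01674 - 0.28425 + 1.99359 + 0.25134 + 0.08358 = 2.06100 ≈ 2.0610 bits

D_KL(Q||P) = Σ Q(x) log₂(Q(x)/P(x))

Computing term by term:
  Q(1)·log₂(Q(1)/P(1)) = 0.0964·log₂(0.0964/0.1074) = -0.01503
  Q(2)·log₂(Q(2)/P(2)) = 0.7371·log₂(0.7371/0.0973) = 2.15333
  Q(3)·log₂(Q(3)/P(3)) = 0.0316·log₂(0.0316/0.5003) = -0.12592
  Q(4)·log₂(Q(4)/P(4)) = 0.1128·log₂(0.1128/0.236) = -0.12013
  Q(5)·log₂(Q(5)/P(5)) = 0.0221·log₂(0.0221/0.059) = -0.03131

D_KL(Q||P) = -0.01503 + 2.15333 - 0.12592 - 0.12013 - 0.03131 = 1.86094 ≈ 1.8609 bits

These are NOT equal (difference: 0.2001 bits). KL divergence is asymmetric: D_KL(P||Q) ≠ D_KL(Q||P) in general.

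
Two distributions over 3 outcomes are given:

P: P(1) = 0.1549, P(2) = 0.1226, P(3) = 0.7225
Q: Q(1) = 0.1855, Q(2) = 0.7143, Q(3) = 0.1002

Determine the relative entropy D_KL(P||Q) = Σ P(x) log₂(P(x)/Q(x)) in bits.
1.7072 bits

D_KL(P||Q) = Σ P(x) log₂(P(x)/Q(x))

Computing term by term:
  P(1)·log₂(P(1)/Q(1)) = 0.1549·log₂(0.1549/0.1855) = -0.04029
  P(2)·log₂(P(2)/Q(2)) = 0.1226·log₂(0.1226/0.7143) = -0.31172
  P(3)·log₂(P(3)/Q(3)) = 0.7225·log₂(0.7225/0.1002) = 2.05921

D_KL(P||Q) = -0.04029 - 0.31172 + 2.05921 = 1.70720 ≈ 1.7072 bits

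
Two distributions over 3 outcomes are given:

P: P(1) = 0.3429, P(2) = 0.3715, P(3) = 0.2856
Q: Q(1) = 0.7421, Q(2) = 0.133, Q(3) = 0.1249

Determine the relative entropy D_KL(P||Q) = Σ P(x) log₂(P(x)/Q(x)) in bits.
0.5094 bits

D_KL(P||Q) = Σ P(x) log₂(P(x)/Q(x))

Computing term by term:
  P(1)·log₂(P(1)/Q(1)) = 0.3429·log₂(0.3429/0.7421) = -0.38193
  P(2)·log₂(P(2)/Q(2)) = 0.3715·log₂(0.3715/0.133) = 0.55054
  P(3)·log₂(P(3)/Q(3)) = 0.2856·log₂(0.2856/0.1249) = 0.34078

D_KL(P||Q) = -0.38193 + 0.55054 + 0.34078 = 0.50939 ≈ 0.5094 bits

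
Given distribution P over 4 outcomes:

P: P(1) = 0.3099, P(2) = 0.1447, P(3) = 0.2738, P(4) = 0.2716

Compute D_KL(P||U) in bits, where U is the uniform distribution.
0.0503 bits

U(i) = 1/4 for all i

D_KL(P||U) = Σ P(x) log₂(P(x) / (1/4))
           = Σ P(x) log₂(P(x)) + log₂(4)
           = log₂(4) - H(P)

H(P) = -Σ P(x) log₂(P(x)):
  -P(1)·log₂(P(1)) = -(0.3099)·log₂(0.3099) = 0.52377
  -P(2)·log₂(P(2)) = -(0.1447)·log₂(0.1447) = 0.40355
  -P(3)·log₂(P(3)) = -(0.2738)·log₂(0.2738) = 0.51168
  -P(4)·log₂(P(4)) = -(0.2716)·log₂(0.2716) = 0.51073
H(P) = 0.52377 + 0.40355 + 0.51168 + 0.51073 = 1.94973 bits

log₂(4) = 2.00000 bits

D_KL(P||U) = 2.00000 - 1.94973 = 0.05027 ≈ 0.0503 bits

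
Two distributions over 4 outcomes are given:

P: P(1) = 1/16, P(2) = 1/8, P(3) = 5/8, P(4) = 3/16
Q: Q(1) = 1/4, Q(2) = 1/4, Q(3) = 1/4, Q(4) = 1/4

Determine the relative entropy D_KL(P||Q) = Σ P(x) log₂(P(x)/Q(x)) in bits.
0.4984 bits

D_KL(P||Q) = Σ P(x) log₂(P(x)/Q(x))

Computing term by term:
  P(1)·log₂(P(1)/Q(1)) = (1/16)·log₂((1/16)/(1/4)) = -0.12500
  P(2)·log₂(P(2)/Q(2)) = (1/8)·log₂((1/8)/(1/4)) = -0.12500
  P(3)·log₂(P(3)/Q(3)) = (5/8)·log₂((5/8)/(1/4)) = 0.82621
  P(4)·log₂(P(4)/Q(4)) = (3/16)·log₂((3/16)/(1/4)) = -0.07782

D_KL(P||Q) = -0.12500 - 0.12500 + 0.82621 - 0.07782 = 0.49839 ≈ 0.4984 bits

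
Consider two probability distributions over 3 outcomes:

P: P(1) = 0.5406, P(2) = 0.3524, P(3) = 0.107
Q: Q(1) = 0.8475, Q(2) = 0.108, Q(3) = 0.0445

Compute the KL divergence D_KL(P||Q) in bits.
0.3860 bits

D_KL(P||Q) = Σ P(x) log₂(P(x)/Q(x))

Computing term by term:
  P(1)·log₂(P(1)/Q(1)) = 0.5406·log₂(0.5406/0.8475) = -0.35066
  P(2)·log₂(P(2)/Q(2)) = 0.3524·log₂(0.3524/0.108) = 0.60126
  P(3)·log₂(P(3)/Q(3)) = 0.107·log₂(0.107/0.0445) = 0.13543

D_KL(P||Q) = -0.35066 + 0.60126 + 0.13543 = 0.38603 ≈ 0.3860 bits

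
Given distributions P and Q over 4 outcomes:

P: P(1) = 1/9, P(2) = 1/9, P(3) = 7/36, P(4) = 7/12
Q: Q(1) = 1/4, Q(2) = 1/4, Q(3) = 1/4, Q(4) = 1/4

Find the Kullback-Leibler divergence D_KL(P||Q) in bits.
0.3826 bits

D_KL(P||Q) = Σ P(x) log₂(P(x)/Q(x))

Computing term by term:
  P(1)·log₂(P(1)/Q(1)) = (1/9)·log₂((1/9)/(1/4)) = -0.12999
  P(2)·log₂(P(2)/Q(2)) = (1/9)·log₂((1/9)/(1/4)) = -0.12999
  P(3)·log₂(P(3)/Q(3)) = (7/36)·log₂((7/36)/(1/4)) = -0.07050
  P(4)·log₂(P(4)/Q(4)) = (7/12)·log₂((7/12)/(1/4)) = 0.71306

D_KL(P||Q) = -0.12999 - 0.12999 - 0.07050 + 0.71306 = 0.38258 ≈ 0.3826 bits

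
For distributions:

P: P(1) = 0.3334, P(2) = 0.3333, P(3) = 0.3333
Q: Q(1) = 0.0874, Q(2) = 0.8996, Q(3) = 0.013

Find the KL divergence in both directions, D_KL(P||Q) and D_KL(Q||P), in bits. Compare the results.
D_KL(P||Q) = 1.7265 bits, D_KL(Q||P) = 1.0590 bits. D_KL(P||Q) is larger than D_KL(Q||P) by 0.6675 bits; the two directions differ.

D_KL(P||Q) = Σ P(x) log₂(P(x)/Q(x))

Computing term by term:
  P(1)·log₂(P(1)/Q(1)) = 0.3334·log₂(0.3334/0.0874) = 0.64398
  P(2)·log₂(P(2)/Q(2)) = 0.3333·log₂(0.3333/0.8996) = -0.47744
  P(3)·log₂(P(3)/Q(3)) = 0.3333·log₂(0.3333/0.013) = 1.55992

D_KL(P||Q) = 0.64398 - 0.47744 + 1.55992 = 1.72646 ≈ 1.7265 bits

D_KL(Q||P) = Σ Q(x) log₂(Q(x)/P(x))

Computing term by term:
  Q(1)·log₂(Q(1)/P(1)) = 0.0874·log₂(0.0874/0.3334) = -0.16882
  Q(2)·log₂(Q(2)/P(2)) = 0.8996·log₂(0.8996/0.3333) = 1.28864
  Q(3)·log₂(Q(3)/P(3)) = 0.013·log₂(0.013/0.3333) = -0.06084

D_KL(Q||P) = -0.16882 + 1.28864 - 0.06084 = 1.05898 ≈ 1.0590 bits

These are NOT equal (difference: 0.6675 bits). KL divergence is asymmetric: D_KL(P||Q) ≠ D_KL(Q||P) in general.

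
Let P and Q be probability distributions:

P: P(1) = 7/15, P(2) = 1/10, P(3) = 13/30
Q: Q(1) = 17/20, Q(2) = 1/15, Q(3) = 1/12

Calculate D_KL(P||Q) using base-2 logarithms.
0.6855 bits

D_KL(P||Q) = Σ P(x) log₂(P(x)/Q(x))

Computing term by term:
  P(1)·log₂(P(1)/Q(1)) = (7/15)·log₂((7/15)/(17/20)) = -0.40370
  P(2)·log₂(P(2)/Q(2)) = (1/10)·log₂((1/10)/(1/15)) = 0.05850
  P(3)·log₂(P(3)/Q(3)) = (13/30)·log₂((13/30)/(1/12)) = 1.03069

D_KL(P||Q) = -0.40370 + 0.05850 + 1.03069 = 0.68549 ≈ 0.6855 bits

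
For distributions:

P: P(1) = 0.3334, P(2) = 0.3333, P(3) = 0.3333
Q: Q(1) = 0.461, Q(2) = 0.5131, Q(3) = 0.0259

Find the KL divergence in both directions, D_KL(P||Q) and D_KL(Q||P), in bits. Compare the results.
D_KL(P||Q) = 0.8652 bits, D_KL(Q||P) = 0.4394 bits. D_KL(P||Q) is larger than D_KL(Q||P) by 0.4258 bits; the two directions differ.

D_KL(P||Q) = Σ P(x) log₂(P(x)/Q(x))

Computing term by term:
  P(1)·log₂(P(1)/Q(1)) = 0.3334·log₂(0.3334/0.461) = -0.15587
  P(2)·log₂(P(2)/Q(2)) = 0.3333·log₂(0.3333/0.5131) = -0.20745
  P(3)·log₂(P(3)/Q(3)) = 0.3333·log₂(0.3333/0.0259) = 1.22848

D_KL(P||Q) = -0.15587 - 0.20745 + 1.22848 = 0.86516 ≈ 0.8652 bits

D_KL(Q||P) = Σ Q(x) log₂(Q(x)/P(x))

Computing term by term:
  Q(1)·log₂(Q(1)/P(1)) = 0.461·log₂(0.461/0.3334) = 0.21552
  Q(2)·log₂(Q(2)/P(2)) = 0.5131·log₂(0.5131/0.3333) = 0.31936
  Q(3)·log₂(Q(3)/P(3)) = 0.0259·log₂(0.0259/0.3333) = -0.09546

D_KL(Q||P) = 0.21552 + 0.31936 - 0.09546 = 0.43942 ≈ 0.4394 bits

These are NOT equal (difference: 0.4258 bits). KL divergence is asymmetric: D_KL(P||Q) ≠ D_KL(Q||P) in general.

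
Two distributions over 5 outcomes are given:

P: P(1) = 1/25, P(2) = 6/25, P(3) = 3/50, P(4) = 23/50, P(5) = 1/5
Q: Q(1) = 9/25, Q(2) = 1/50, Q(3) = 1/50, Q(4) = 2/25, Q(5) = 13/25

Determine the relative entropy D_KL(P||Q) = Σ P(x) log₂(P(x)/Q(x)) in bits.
1.7138 bits

D_KL(P||Q) = Σ P(x) log₂(P(x)/Q(x))

Computing term by term:
  P(1)·log₂(P(1)/Q(1)) = (1/25)·log₂((1/25)/(9/25)) = -0.12680
  P(2)·log₂(P(2)/Q(2)) = (6/25)·log₂((6/25)/(1/50)) = 0.86039
  P(3)·log₂(P(3)/Q(3)) = (3/50)·log₂((3/50)/(1/50)) = 0.09510
  P(4)·log₂(P(4)/Q(4)) = (23/50)·log₂((23/50)/(2/25)) = 1.16084
  P(5)·log₂(P(5)/Q(5)) = (1/5)·log₂((1/5)/(13/25)) = -0.27570

D_KL(P||Q) = -0.12680 + 0.86039 + 0.09510 + 1.16084 - 0.27570 = 1.71383 ≈ 1.7138 bits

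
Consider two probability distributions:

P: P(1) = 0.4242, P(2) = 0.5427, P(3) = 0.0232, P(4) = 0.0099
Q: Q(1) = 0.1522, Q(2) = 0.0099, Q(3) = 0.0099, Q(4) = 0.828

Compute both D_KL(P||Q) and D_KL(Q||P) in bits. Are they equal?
D_KL(P||Q) = 3.7275 bits, D_KL(Q||P) = 4.9932 bits. No, they are not equal.

D_KL(P||Q) = Σ P(x) log₂(P(x)/Q(x))

Computing term by term:
  P(1)·log₂(P(1)/Q(1)) = 0.4242·log₂(0.4242/0.1522) = 0.62730
  P(2)·log₂(P(2)/Q(2)) = 0.5427·log₂(0.5427/0.0099) = 3.13495
  P(3)·log₂(P(3)/Q(3)) = 0.0232·log₂(0.0232/0.0099) = 0.02850
  P(4)·log₂(P(4)/Q(4)) = 0.0099·log₂(0.0099/0.828) = -0.06322

D_KL(P||Q) = 0.62730 + 3.13495 + 0.02850 - 0.06322 = 3.72753 ≈ 3.7275 bits

D_KL(Q||P) = Σ Q(x) log₂(Q(x)/P(x))

Computing term by term:
  Q(1)·log₂(Q(1)/P(1)) = 0.1522·log₂(0.1522/0.4242) = -0.22507
  Q(2)·log₂(Q(2)/P(2)) = 0.0099·log₂(0.0099/0.5427) = -0.05719
  Q(3)·log₂(Q(3)/P(3)) = 0.0099·log₂(0.0099/0.0232) = -0.01216
  Q(4)·log₂(Q(4)/P(4)) = 0.828·log₂(0.828/0.0099) = 5.28766

D_KL(Q||P) = -0.22507 - 0.05719 - 0.01216 + 5.28766 = 4.99324 ≈ 4.9932 bits

These are NOT equal (difference: 1.2657 bits). KL divergence is asymmetric: D_KL(P||Q) ≠ D_KL(Q||P) in general.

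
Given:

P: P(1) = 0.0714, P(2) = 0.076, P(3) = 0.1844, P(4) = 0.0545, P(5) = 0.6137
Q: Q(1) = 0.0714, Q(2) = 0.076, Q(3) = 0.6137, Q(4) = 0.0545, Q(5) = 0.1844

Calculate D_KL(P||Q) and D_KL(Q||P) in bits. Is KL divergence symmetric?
D_KL(P||Q) = 0.7447 bits, D_KL(Q||P) = 0.7447 bits. The two values coincide for this particular pair, but no — KL divergence is not symmetric in general.

D_KL(P||Q) = Σ P(x) log₂(P(x)/Q(x))

Computing term by term:
  P(1)·log₂(P(1)/Q(1)) = 0.0714·log₂(0.0714/0.0714) = 0.00000
  P(2)·log₂(P(2)/Q(2)) = 0.076·log₂(0.076/0.076) = 0.00000
  P(3)·log₂(P(3)/Q(3)) = 0.1844·log₂(0.1844/0.6137) = -0.31988
  P(4)·log₂(P(4)/Q(4)) = 0.0545·log₂(0.0545/0.0545) = 0.00000
  P(5)·log₂(P(5)/Q(5)) = 0.6137·log₂(0.6137/0.1844) = 1.06458

D_KL(P||Q) = 0.00000 + 0.00000 - 0.31988 + 0.00000 + 1.06458 = 0.74470 ≈ 0.7447 bits

D_KL(Q||P) = Σ Q(x) log₂(Q(x)/P(x))

Computing term by term:
  Q(1)·log₂(Q(1)/P(1)) = 0.0714·log₂(0.0714/0.0714) = 0.00000
  Q(2)·log₂(Q(2)/P(2)) = 0.076·log₂(0.076/0.076) = 0.00000
  Q(3)·log₂(Q(3)/P(3)) = 0.6137·log₂(0.6137/0.1844) = 1.06458
  Q(4)·log₂(Q(4)/P(4)) = 0.0545·log₂(0.0545/0.0545) = 0.00000
  Q(5)·log₂(Q(5)/P(5)) = 0.1844·log₂(0.1844/0.6137) = -0.31988

D_KL(Q||P) = 0.00000 + 0.00000 + 1.06458 + 0.00000 - 0.31988 = 0.74470 ≈ 0.7447 bits

These ARE equal here. Q is P with outcomes relabeled (Q(3) = P(5), Q(5) = P(3)) by a relabeling that is its own inverse, so the two sums contain exactly the same terms in a different order. This is a special case — KL divergence is not symmetric in general: D_KL(P||Q) ≠ D_KL(Q||P) for most P, Q.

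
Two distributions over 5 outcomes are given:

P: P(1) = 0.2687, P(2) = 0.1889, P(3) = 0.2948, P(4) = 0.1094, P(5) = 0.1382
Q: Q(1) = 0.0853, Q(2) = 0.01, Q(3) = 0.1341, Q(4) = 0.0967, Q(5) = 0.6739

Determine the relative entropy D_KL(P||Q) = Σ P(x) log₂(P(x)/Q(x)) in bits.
1.2843 bits

D_KL(P||Q) = Σ P(x) log₂(P(x)/Q(x))

Computing term by term:
  P(1)·log₂(P(1)/Q(1)) = 0.2687·log₂(0.2687/0.0853) = 0.44480
  P(2)·log₂(P(2)/Q(2)) = 0.1889·log₂(0.1889/0.01) = 0.80085
  P(3)·log₂(P(3)/Q(3)) = 0.2948·log₂(0.2948/0.1341) = 0.33502
  P(4)·log₂(P(4)/Q(4)) = 0.1094·log₂(0.1094/0.0967) = 0.01948
  P(5)·log₂(P(5)/Q(5)) = 0.1382·log₂(0.1382/0.6739) = -0.31589

D_KL(P||Q) = 0.44480 + 0.80085 + 0.33502 + 0.01948 - 0.31589 = 1.28426 ≈ 1.2843 bits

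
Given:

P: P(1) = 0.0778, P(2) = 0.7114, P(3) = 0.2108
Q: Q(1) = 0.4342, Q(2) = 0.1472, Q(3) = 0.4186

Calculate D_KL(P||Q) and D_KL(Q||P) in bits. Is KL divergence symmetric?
D_KL(P||Q) = 1.2153 bits, D_KL(Q||P) = 1.1568 bits. No, KL divergence is not symmetric.

D_KL(P||Q) = Σ P(x) log₂(P(x)/Q(x))

Computing term by term:
  P(1)·log₂(P(1)/Q(1)) = 0.0778·log₂(0.0778/0.4342) = -0.19298
  P(2)·log₂(P(2)/Q(2)) = 0.7114·log₂(0.7114/0.1472) = 1.61693
  P(3)·log₂(P(3)/Q(3)) = 0.2108·log₂(0.2108/0.4186) = -0.20863

D_KL(P||Q) = -0.19298 + 1.61693 - 0.20863 = 1.21532 ≈ 1.2153 bits

D_KL(Q||P) = Σ Q(x) log₂(Q(x)/P(x))

Computing term by term:
  Q(1)·log₂(Q(1)/P(1)) = 0.4342·log₂(0.4342/0.0778) = 1.07704
  Q(2)·log₂(Q(2)/P(2)) = 0.1472·log₂(0.1472/0.7114) = -0.33457
  Q(3)·log₂(Q(3)/P(3)) = 0.4186·log₂(0.4186/0.2108) = 0.41429

D_KL(Q||P) = 1.07704 - 0.33457 + 0.41429 = 1.15676 ≈ 1.1568 bits

These are NOT equal (difference: 0.0585 bits). KL divergence is asymmetric: D_KL(P||Q) ≠ D_KL(Q||P) in general.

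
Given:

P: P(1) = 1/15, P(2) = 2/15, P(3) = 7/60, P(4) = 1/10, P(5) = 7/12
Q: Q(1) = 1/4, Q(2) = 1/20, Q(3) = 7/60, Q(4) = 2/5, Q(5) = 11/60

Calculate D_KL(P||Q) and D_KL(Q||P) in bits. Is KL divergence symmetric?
D_KL(P||Q) = 0.8356 bits, D_KL(Q||P) = 0.8998 bits. No, KL divergence is not symmetric.

D_KL(P||Q) = Σ P(x) log₂(P(x)/Q(x))

Computing term by term:
  P(1)·log₂(P(1)/Q(1)) = (1/15)·log₂((1/15)/(1/4)) = -0.12713
  P(2)·log₂(P(2)/Q(2)) = (2/15)·log₂((2/15)/(1/20)) = 0.18867
  P(3)·log₂(P(3)/Q(3)) = (7/60)·log₂((7/60)/(7/60)) = 0.00000
  P(4)·log₂(P(4)/Q(4)) = (1/10)·log₂((1/10)/(2/5)) = -0.20000
  P(5)·log₂(P(5)/Q(5)) = (7/12)·log₂((7/12)/(11/60)) = 0.97408

D_KL(P||Q) = -0.12713 + 0.18867 + 0.00000 - 0.20000 + 0.97408 = 0.83562 ≈ 0.8356 bits

D_KL(Q||P) = Σ Q(x) log₂(Q(x)/P(x))

Computing term by term:
  Q(1)·log₂(Q(1)/P(1)) = (1/4)·log₂((1/4)/(1/15)) = 0.47672
  Q(2)·log₂(Q(2)/P(2)) = (1/20)·log₂((1/20)/(2/15)) = -0.07075
  Q(3)·log₂(Q(3)/P(3)) = (7/60)·log₂((7/60)/(7/60)) = 0.00000
  Q(4)·log₂(Q(4)/P(4)) = (2/5)·log₂((2/5)/(1/10)) = 0.80000
  Q(5)·log₂(Q(5)/P(5)) = (11/60)·log₂((11/60)/(7/12)) = -0.30614

D_KL(Q||P) = 0.47672 - 0.07075 + 0.00000 + 0.80000 - 0.30614 = 0.89983 ≈ 0.8998 bits

These are NOT equal (difference: 0.0642 bits). KL divergence is asymmetric: D_KL(P||Q) ≠ D_KL(Q||P) in general.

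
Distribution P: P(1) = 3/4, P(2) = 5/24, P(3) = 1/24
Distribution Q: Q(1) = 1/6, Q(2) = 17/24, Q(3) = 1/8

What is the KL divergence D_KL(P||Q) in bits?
1.1936 bits

D_KL(P||Q) = Σ P(x) log₂(P(x)/Q(x))

Computing term by term:
  P(1)·log₂(P(1)/Q(1)) = (3/4)·log₂((3/4)/(1/6)) = 1.62744
  P(2)·log₂(P(2)/Q(2)) = (5/24)·log₂((5/24)/(17/24)) = -0.36782
  P(3)·log₂(P(3)/Q(3)) = (1/24)·log₂((1/24)/(1/8)) = -0.06604

D_KL(P||Q) = 1.62744 - 0.36782 - 0.06604 = 1.19358 ≈ 1.1936 bits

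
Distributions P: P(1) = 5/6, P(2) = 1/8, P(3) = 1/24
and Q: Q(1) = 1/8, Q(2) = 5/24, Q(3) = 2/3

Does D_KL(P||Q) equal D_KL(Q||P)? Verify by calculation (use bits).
D_KL(P||Q) = 2.0220 bits, D_KL(Q||P) = 2.4781 bits. No — D_KL(P||Q) ≠ D_KL(Q||P) for this pair.

D_KL(P||Q) = Σ P(x) log₂(P(x)/Q(x))

Computing term by term:
  P(1)·log₂(P(1)/Q(1)) = (5/6)·log₂((5/6)/(1/8)) = 2.28080
  P(2)·log₂(P(2)/Q(2)) = (1/8)·log₂((1/8)/(5/24)) = -0.09212
  P(3)·log₂(P(3)/Q(3)) = (1/24)·log₂((1/24)/(2/3)) = -0.16667

D_KL(P||Q) = 2.28080 - 0.09212 - 0.16667 = 2.02201 ≈ 2.0220 bits

D_KL(Q||P) = Σ Q(x) log₂(Q(x)/P(x))

Computing term by term:
  Q(1)·log₂(Q(1)/P(1)) = (1/8)·log₂((1/8)/(5/6)) = -0.34212
  Q(2)·log₂(Q(2)/P(2)) = (5/24)·log₂((5/24)/(1/8)) = 0.15353
  Q(3)·log₂(Q(3)/P(3)) = (2/3)·log₂((2/3)/(1/24)) = 2.66667

D_KL(Q||P) = -0.34212 + 0.15353 + 2.66667 = 2.47808 ≈ 2.4781 bits

These are NOT equal (difference: 0.4561 bits). KL divergence is asymmetric: D_KL(P||Q) ≠ D_KL(Q||P) in general.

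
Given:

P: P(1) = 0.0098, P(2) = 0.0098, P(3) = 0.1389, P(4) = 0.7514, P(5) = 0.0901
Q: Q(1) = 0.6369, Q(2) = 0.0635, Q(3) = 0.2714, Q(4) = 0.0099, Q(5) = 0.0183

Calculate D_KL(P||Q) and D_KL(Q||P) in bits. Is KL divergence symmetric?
D_KL(P||Q) = 4.6808 bits, D_KL(Q||P) = 4.1650 bits. No, KL divergence is not symmetric.

D_KL(P||Q) = Σ P(x) log₂(P(x)/Q(x))

Computing term by term:
  P(1)·log₂(P(1)/Q(1)) = 0.0098·log₂(0.0098/0.6369) = -0.05902
  P(2)·log₂(P(2)/Q(2)) = 0.0098·log₂(0.0098/0.0635) = -0.02642
  P(3)·log₂(P(3)/Q(3)) = 0.1389·log₂(0.1389/0.2714) = -0.13423
  P(4)·log₂(P(4)/Q(4)) = 0.7514·log₂(0.7514/0.0099) = 4.69325
  P(5)·log₂(P(5)/Q(5)) = 0.0901·log₂(0.0901/0.0183) = 0.20720

D_KL(P||Q) = -0.05902 - 0.02642 - 0.13423 + 4.69325 + 0.20720 = 4.68078 ≈ 4.6808 bits

D_KL(Q||P) = Σ Q(x) log₂(Q(x)/P(x))

Computing term by term:
  Q(1)·log₂(Q(1)/P(1)) = 0.6369·log₂(0.6369/0.0098) = 3.83550
  Q(2)·log₂(Q(2)/P(2)) = 0.0635·log₂(0.0635/0.0098) = 0.17119
  Q(3)·log₂(Q(3)/P(3)) = 0.2714·log₂(0.2714/0.1389) = 0.26227
  Q(4)·log₂(Q(4)/P(4)) = 0.0099·log₂(0.0099/0.7514) = -0.06184
  Q(5)·log₂(Q(5)/P(5)) = 0.0183·log₂(0.0183/0.0901) = -0.04208

D_KL(Q||P) = 3.83550 + 0.17119 + 0.26227 - 0.06184 - 0.04208 = 4.16504 ≈ 4.1650 bits

These are NOT equal (difference: 0.5158 bits). KL divergence is asymmetric: D_KL(P||Q) ≠ D_KL(Q||P) in general.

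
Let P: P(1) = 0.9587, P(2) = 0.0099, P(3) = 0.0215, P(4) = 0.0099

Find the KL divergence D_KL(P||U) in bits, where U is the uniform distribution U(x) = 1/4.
1.6907 bits

U(i) = 1/4 for all i

D_KL(P||U) = Σ P(x) log₂(P(x) / (1/4))
           = Σ P(x) log₂(P(x)) + log₂(4)
           = log₂(4) - H(P)

H(P) = -Σ P(x) log₂(P(x)):
  -P(1)·log₂(P(1)) = -(0.9587)·log₂(0.9587) = 0.05834
  -P(2)·log₂(P(2)) = -(0.0099)·log₂(0.0099) = 0.06592
  -P(3)·log₂(P(3)) = -(0.0215)·log₂(0.0215) = 0.11910
  -P(4)·log₂(P(4)) = -(0.0099)·log₂(0.0099) = 0.06592
H(P) = 0.05834 + 0.06592 + 0.11910 + 0.06592 = 0.30928 bits

log₂(4) = 2.00000 bits

D_KL(P||U) = 2.00000 - 0.30928 = 1.69072 ≈ 1.6907 bits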